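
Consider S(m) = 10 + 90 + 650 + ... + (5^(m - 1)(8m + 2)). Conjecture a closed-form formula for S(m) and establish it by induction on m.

S(m) = 2·5^m·m

We claim S(m) = 2·5^m·m for all m ≥ 1.
For the base case m = 1: S(1) = 10, and the closed form gives 10. They agree.
For the inductive step, assume it holds for an arbitrary j ≥ 1, so S(j) = 2·5^j·j.
Then S(j+1) = S(j) + (5^j(8j + 10)) = (2·5^j·j) + (5^j(8j + 10)).
Simplifying, S(j+1) = 10·5^j(j + 1) = 2·5^(j+1)·(j+1),
which is the closed form with m = j+1.
By the principle of mathematical induction, the result holds for all m ≥ 1.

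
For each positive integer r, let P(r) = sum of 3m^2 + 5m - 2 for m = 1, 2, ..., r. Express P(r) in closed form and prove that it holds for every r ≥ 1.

We claim P(r) = r(r^2 + 4r + 1) for all r ≥ 1.
When r = 1: P(1) = 6, and the closed form gives 6. They agree.
Inductive step: assume the claim holds for r = m, so P(m) = m(m^2 + 4m + 1).
Then P(m+1) = P(m) + (3m^2 + 11m + 6) = (m(m^2 + 4m + 1)) + (3m^2 + 11m + 6).
Simplifying, P(m+1) = (m + 1)(m^2 + 6m + 6) = (m+1)((m+1)^2 + 4(m+1) + 1),
which is the closed form with r = m+1.
By the principle of mathematical induction, the result holds for all r ≥ 1.

P(r) = r(r^2 + 4r + 1)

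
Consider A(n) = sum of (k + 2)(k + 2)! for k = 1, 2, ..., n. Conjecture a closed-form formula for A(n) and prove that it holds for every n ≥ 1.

A(n) = (n + 3)! - 6

We claim A(n) = (n + 3)! - 6 for all n ≥ 1.
Base step (n = 1): A(1) = 18, and the closed form gives 18. They agree.
Inductive step: suppose the statement holds for some k ≥ 1, so A(k) = (k + 3)! - 6.
Then A(k+1) = A(k) + ((k + 3)(k + 3)!) = ((k + 3)! - 6) + ((k + 3)(k + 3)!).
Simplifying, A(k+1) = ((k+1) + 3)! - 6,
which is the closed form with n = k+1.
By induction, the statement is established for all n ≥ 1.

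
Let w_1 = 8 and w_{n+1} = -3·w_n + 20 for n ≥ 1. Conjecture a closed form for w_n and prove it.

w_n = -(-3)^n + 5

Computing the first terms: w_1 = 8, w_2 = -4, w_3 = 32. This suggests w_n = -(-3)^n + 5.
For the base case n = 1: the formula gives 8 = 8 = w_1.
Inductive step: suppose the statement holds for some j ≥ 1, so w_j = -(-3)^j + 5.
Then w_{j+1} = -3·w_j + 20 = -3·(-(-3)^j + 5) + 20 = -(-3)^(j + 1) + 5,
which is the claimed formula at n = j+1.
This completes the induction.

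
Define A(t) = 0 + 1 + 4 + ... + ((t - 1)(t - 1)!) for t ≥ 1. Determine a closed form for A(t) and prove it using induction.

We claim A(t) = t! - 1 for all t ≥ 1.
Base case (t = 1): A(1) = 0, and the closed form gives 0. They agree.
For the inductive step, assume it holds for an arbitrary p ≥ 1, so A(p) = p! - 1.
Then A(p+1) = A(p) + (p·p!) = (p! - 1) + (p·p!).
Simplifying, A(p+1) = (p+1)! - 1,
which is the closed form with t = p+1.
By induction, the statement is established for all t ≥ 1.

A(t) = t! - 1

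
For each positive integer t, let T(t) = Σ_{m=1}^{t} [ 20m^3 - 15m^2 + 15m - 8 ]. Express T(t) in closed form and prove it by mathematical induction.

T(t) = t(5t^3 + 5t^2 + 5t - 3)

We claim T(t) = t(5t^3 + 5t^2 + 5t - 3) for all t ≥ 1.
When t = 1: T(1) = 12, and the closed form gives 12. They agree.
For the inductive step, assume it holds for an arbitrary m ≥ 1, so T(m) = m(5m^3 + 5m^2 + 5m - 3).
Then T(m+1) = T(m) + (20m^3 + 45m^2 + 45m + 12) = (m(5m^3 + 5m^2 + 5m - 3)) + (20m^3 + 45m^2 + 45m + 12).
Simplifying, T(m+1) = (m + 1)(5m^3 + 20m^2 + 30m + 12) = (m+1)(5(m+1)^3 + 5(m+1)^2 + 5(m+1) - 3),
which is the closed form with t = m+1.
By induction, the statement is established for all t ≥ 1.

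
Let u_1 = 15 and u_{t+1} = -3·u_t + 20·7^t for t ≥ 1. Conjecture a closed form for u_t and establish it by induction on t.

u_t = (-3)^(t - 1) + 2·7^t

Computing the first terms: u_1 = 15, u_2 = 95, u_3 = 695. This suggests u_t = (-3)^(t - 1) + 2·7^t.
Base step (t = 1): the formula gives 15 = 15 = u_1.
Inductive step: suppose the statement holds for some k ≥ 1, so u_k = (-3)^(k - 1) + 2·7^k.
Then u_{k+1} = -3·u_k + 20·7^k = -3·((-3)^(k - 1) + 2·7^k) + 20·7^k = (-3)^k + 2·7^(k + 1) = (-3)^((k+1) - 1) + 2·7^(k+1),
which is the claimed formula at t = k+1.
Hence, by induction on t, the claim holds for every t ≥ 1.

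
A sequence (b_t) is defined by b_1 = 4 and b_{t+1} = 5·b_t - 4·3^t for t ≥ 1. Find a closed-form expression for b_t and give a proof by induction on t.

Computing the first terms: b_1 = 4, b_2 = 8, b_3 = 4. This suggests b_t = 2·3^t - 2·5^(t - 1).
When t = 1: the formula gives 4 = 4 = b_1.
Suppose the result is true for t = j, so b_j = 2·3^j - 2·5^(j - 1).
Then b_{j+1} = 5·b_j - 4·3^j = 5·(2·3^j - 2·5^(j - 1)) - 4·3^j = 2·3^(j + 1) - 2·5^j = 2·3^(j+1) - 2·5^((j+1) - 1),
which is the claimed formula at t = j+1.
Hence, by induction on t, the claim holds for every t ≥ 1.

b_t = 2·3^t - 2·5^(t - 1)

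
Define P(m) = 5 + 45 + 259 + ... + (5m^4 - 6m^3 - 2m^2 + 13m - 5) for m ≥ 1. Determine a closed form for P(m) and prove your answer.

P(m) = m(m^4 + m^3 - 2m^2 + 4m + 1)

We claim P(m) = m(m^4 + m^3 - 2m^2 + 4m + 1) for all m ≥ 1.
Base step (m = 1): P(1) = 5, and the closed form gives 5. They agree.
Inductive step: assume the claim holds for m = i, so P(i) = i(i^4 + i^3 - 2i^2 + 4i + 1).
Then P(i+1) = P(i) + (5i^4 + 14i^3 + 10i^2 + 11i + 5) = (i(i^4 + i^3 - 2i^2 + 4i + 1)) + (5i^4 + 14i^3 + 10i^2 + 11i + 5).
Simplifying, P(i+1) = (i + 1)(i^4 + 5i^3 + 7i^2 + 7i + 5) = (i+1)((i+1)^4 + (i+1)^3 - 2(i+1)^2 + 4(i+1) + 1),
which is the closed form with m = i+1.
This completes the induction.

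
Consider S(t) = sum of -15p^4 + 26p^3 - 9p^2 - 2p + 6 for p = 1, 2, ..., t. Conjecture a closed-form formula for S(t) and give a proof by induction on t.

S(t) = -t(3t^4 + t^3 - 5t^2 - t - 4)

We claim S(t) = -t(3t^4 + t^3 - 5t^2 - t - 4) for all t ≥ 1.
Base step (t = 1): S(1) = 6, and the closed form gives 6. They agree.
Inductive step: suppose the statement holds for some p ≥ 1, so S(p) = p(-3p^4 - p^3 + 5p^2 + p + 4).
Then S(p+1) = S(p) + (-15p^4 - 34p^3 - 21p^2 - 2p + 6) = (p(-3p^4 - p^3 + 5p^2 + p + 4)) + (-15p^4 - 34p^3 - 21p^2 - 2p + 6).
Simplifying, S(p+1) = -(p + 1)(3p^4 + 13p^3 + 16p^2 + 4p - 6) = -(p+1)(3(p+1)^4 + (p+1)^3 - 5(p+1)^2 - (p+1) - 4),
which is the closed form with t = p+1.
This completes the induction.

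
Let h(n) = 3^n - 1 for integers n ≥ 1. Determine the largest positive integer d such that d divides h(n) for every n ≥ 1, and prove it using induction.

Computing the first values: h(1) = 2 and h(2) = 8; gcd(2, 8) = 2, so d ≤ 2.
We prove 2 | 3^n - 1 for all n ≥ 1 by induction on n.
When n = 1: h(1) = 2 = 2·(1), so 2 | h(1).
Inductive step: assume the claim holds for n = i, i.e. 2 | h(i). Then
3^{i+1} − 1^{i+1} = 3·3^i − 1·1^i = 3·(3^i − 1^i) + (2)·1^i. The first term is divisible by 2 by the inductive hypothesis, and the second term (2)·1^i is divisible by 2 since 2 | 2. Hence 2 | h(i+1).
By induction, the statement is established for all n ≥ 1.
Therefore the largest such d is 2.

d = 2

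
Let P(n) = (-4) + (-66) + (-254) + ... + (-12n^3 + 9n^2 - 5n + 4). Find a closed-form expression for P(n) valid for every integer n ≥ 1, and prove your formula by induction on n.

P(n) = -n(3n^3 + 3n^2 + n - 3)

We claim P(n) = -n(3n^3 + 3n^2 + n - 3) for all n ≥ 1.
For the base case n = 1: P(1) = -4, and the closed form gives -4. They agree.
Inductive step: suppose the statement holds for some p ≥ 1, so P(p) = p(-3p^3 - 3p^2 - p + 3).
Then P(p+1) = P(p) + (-12p^3 - 27p^2 - 23p - 4) = (p(-3p^3 - 3p^2 - p + 3)) + (-12p^3 - 27p^2 - 23p - 4).
Simplifying, P(p+1) = -(p + 1)(3p^3 + 12p^2 + 16p + 4) = -(p+1)(3(p+1)^3 + 3(p+1)^2 + (p+1) - 3),
which is the closed form with n = p+1.
Hence, by induction on n, the claim holds for every n ≥ 1.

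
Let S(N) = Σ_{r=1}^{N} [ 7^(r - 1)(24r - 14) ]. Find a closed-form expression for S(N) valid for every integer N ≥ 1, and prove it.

S(N) = 7^N(4N - 3) + 3

We claim S(N) = 7^N(4N - 3) + 3 for all N ≥ 1.
When N = 1: S(1) = 10, and the closed form gives 10. They agree.
For the inductive step, assume it holds for an arbitrary r ≥ 1, so S(r) = 7^r(4r - 3) + 3.
Then S(r+1) = S(r) + (7^r(24r + 10)) = (7^r(4r - 3) + 3) + (7^r(24r + 10)).
Simplifying, S(r+1) = 28·7^r·r + 7·7^r + 3 = 7^(r+1)(4(r+1) - 3) + 3,
which is the closed form with N = r+1.
This completes the induction.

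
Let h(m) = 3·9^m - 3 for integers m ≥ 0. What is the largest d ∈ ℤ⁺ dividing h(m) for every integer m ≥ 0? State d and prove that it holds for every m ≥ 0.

d = 24

Computing the first values: h(0) = 0 and h(1) = 24; gcd(0, 24) = 24, so d ≤ 24.
We prove 24 | 3·9^m - 3 for all m ≥ 0 by induction on m.
Base step (m = 0): h(0) = 0 = 24·(0), so 24 | h(0).
For the inductive step, assume it holds for an arbitrary j ≥ 0, i.e. 24 | h(j). Then
h(j+1) = 3·9^(j+1) - 3 = 9·(3·9^j - 3) + 24 = 9·h(j) + 24. The first term is divisible by 24 by the inductive hypothesis, and 24 is divisible by 24. Hence 24 | h(j+1).
Hence, by induction on m, the claim holds for every m ≥ 0.
Therefore the largest such d is 24.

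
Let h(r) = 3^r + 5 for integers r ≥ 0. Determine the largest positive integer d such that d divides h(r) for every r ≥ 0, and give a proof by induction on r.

Computing the first values: h(0) = 6 and h(1) = 8; gcd(6, 8) = 2, so d ≤ 2.
We prove 2 | 3^r + 5 for all r ≥ 0 by induction on r.
When r = 0: h(0) = 6 = 2·(3), so 2 | h(0).
Inductive step: assume the claim holds for r = k, i.e. 2 | h(k). Then
h(k+1) = 3^(k+1) + 5 = 3·(3^k + 5) - 10 = 3·h(k) - 10. The first term is divisible by 2 by the inductive hypothesis, and -10 is divisible by 2. Hence 2 | h(k+1).
Hence, by induction on r, the claim holds for every r ≥ 0.
Therefore the largest such d is 2.

d = 2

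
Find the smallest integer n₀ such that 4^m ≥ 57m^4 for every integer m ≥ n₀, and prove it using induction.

At m = 9: 262144 < 373977, so the inequality fails and n₀ ≥ 10. We prove 4^m ≥ 57m^4 for all m ≥ 10.
When m = 10: 4^m = 1048576 and 57m^4 = 570000, so 1048576 ≥ 570000.
Suppose the result is true for m = k, so 4^k ≥ 57k^4.
Then 4^(k + 1) = 4·(4^k) ≥ 4·(57k^4).
Also, for k ≥ 10 we have 4·(57k^4) ≥ 57(k+1)^4, since 4 ≥ (1 + 1/k)^4 for all k ≥ 10.
Combining, 4^(k + 1) ≥ 57(k+1)^4.
This completes the induction.
Hence the smallest such n₀ is 10.

n₀ = 10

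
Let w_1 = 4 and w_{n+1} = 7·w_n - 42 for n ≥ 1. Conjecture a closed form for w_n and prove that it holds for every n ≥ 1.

Computing the first terms: w_1 = 4, w_2 = -14, w_3 = -140. This suggests w_n = -3·7^(n - 1) + 7.
For the base case n = 1: the formula gives 4 = 4 = w_1.
Inductive step: suppose the statement holds for some j ≥ 1, so w_j = -3·7^(j - 1) + 7.
Then w_{j+1} = 7·w_j - 42 = 7·(-3·7^(j - 1) + 7) - 42 = -3·7^j + 7 = -3·7^((j+1) - 1) + 7,
which is the claimed formula at n = j+1.
Hence, by induction on n, the claim holds for every n ≥ 1.

w_n = -3·7^(n - 1) + 7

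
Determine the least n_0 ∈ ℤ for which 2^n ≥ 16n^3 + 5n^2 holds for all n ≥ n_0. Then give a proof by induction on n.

At n = 16: 65536 < 66816, so the inequality fails and n_0 ≥ 17. We prove 2^n ≥ 16n^3 + 5n^2 for all n ≥ 17.
Base case (n = 17): 2^n = 131072 and 16n^3 + 5n^2 = 80053, so 131072 ≥ 80053.
For the inductive step, assume it holds for an arbitrary j ≥ 17, so 2^j ≥ 16j^3 + 5j^2.
Then 2^(j + 1) = 2·(2^j) ≥ 2·(16j^3 + 5j^2).
Also, for j ≥ 17 we have 2·(16j^3 + 5j^2) ≥ 16(j+1)^3 + 5(j+1)^2, since 2·(16j^3 + 5j^2) − (16(j+1)^3 + 5(j+1)^2) = 16j^3 - 43j^2 - 58j - 21, which is nonnegative for all j ≥ 17.
Combining, 2^(j + 1) ≥ 16(j+1)^3 + 5(j+1)^2.
Hence, by induction on n, the claim holds for every n ≥ 17.
Hence the smallest such n_0 is 17.

n_0 = 17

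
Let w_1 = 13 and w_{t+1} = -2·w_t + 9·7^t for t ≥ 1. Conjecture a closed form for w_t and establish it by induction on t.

w_t = -3(-2)^t + 7^t

Computing the first terms: w_1 = 13, w_2 = 37, w_3 = 367. This suggests w_t = -3(-2)^t + 7^t.
Base step (t = 1): the formula gives 13 = 13 = w_1.
Inductive step: assume the claim holds for t = p, so w_p = -3(-2)^p + 7^p.
Then w_{p+1} = -2·w_p + 9·7^p = -2·(-3(-2)^p + 7^p) + 9·7^p = -3(-2)^(p + 1) + 7^(p + 1),
which is the claimed formula at t = p+1.
Hence, by induction on t, the claim holds for every t ≥ 1.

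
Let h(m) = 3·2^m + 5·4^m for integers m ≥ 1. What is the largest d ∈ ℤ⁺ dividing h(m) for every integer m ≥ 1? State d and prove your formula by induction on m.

Computing the first values: h(1) = 26 and h(2) = 92; gcd(26, 92) = 2, so d ≤ 2.
We prove 2 | 3·2^m + 5·4^m for all m ≥ 1 by induction on m.
When m = 1: h(1) = 26 = 2·(13), so 2 | h(1).
For the inductive step, assume it holds for an arbitrary p ≥ 1, i.e. 2 | h(p). Then
h(p+1) − 4·h(p) = (3·2^(p+1) + 5·4^(p+1)) − 4·(3·2^p + 5·4^p) = (3)·2^p·(2 − 4) = (-6)·2^p. Since 2 | h(p) by the inductive hypothesis, 2 | 4·h(p); and 2 | -6 since -6 = 2·-3. Therefore 2 | h(p+1).
By induction, the statement is established for all m ≥ 1.
Therefore the largest such d is 2.

d = 2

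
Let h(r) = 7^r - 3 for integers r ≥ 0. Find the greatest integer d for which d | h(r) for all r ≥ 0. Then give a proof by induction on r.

d = 2

Computing the first values: h(0) = -2 and h(1) = 4; gcd(-2, 4) = 2, so d ≤ 2.
We prove 2 | 7^r - 3 for all r ≥ 0 by induction on r.
When r = 0: h(0) = -2 = 2·(-1), so 2 | h(0).
Inductive step: suppose the statement holds for some i ≥ 0, i.e. 2 | h(i). Then
h(i+1) = 7^(i+1) - 3 = 7·(7^i - 3) + 18 = 7·h(i) + 18. The first term is divisible by 2 by the inductive hypothesis, and 18 is divisible by 2. Hence 2 | h(i+1).
By the principle of mathematical induction, the result holds for all r ≥ 0.
Therefore the largest such d is 2.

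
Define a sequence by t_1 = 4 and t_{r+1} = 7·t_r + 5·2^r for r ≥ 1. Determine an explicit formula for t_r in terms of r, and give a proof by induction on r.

Computing the first terms: t_1 = 4, t_2 = 38, t_3 = 286. This suggests t_r = -2^r + 6·7^(r - 1).
Base case (r = 1): the formula gives 4 = 4 = t_1.
Suppose the result is true for r = j, so t_j = -2^j + 6·7^(j - 1).
Then t_{j+1} = 7·t_j + 5·2^j = 7·(-2^j + 6·7^(j - 1)) + 5·2^j = -2^(j + 1) + 6·7^j = -2^(j+1) + 6·7^((j+1) - 1),
which is the claimed formula at r = j+1.
By induction, the statement is established for all r ≥ 1.

t_r = -2^r + 6·7^(r - 1)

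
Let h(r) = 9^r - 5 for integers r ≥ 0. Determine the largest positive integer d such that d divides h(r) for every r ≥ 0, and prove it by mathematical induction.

Computing the first values: h(0) = -4 and h(1) = 4; gcd(-4, 4) = 4, so d ≤ 4.
We prove 4 | 9^r - 5 for all r ≥ 0 by induction on r.
Base case (r = 0): h(0) = -4 = 4·(-1), so 4 | h(0).
Inductive step: suppose the statement holds for some p ≥ 0, i.e. 4 | h(p). Then
h(p+1) = 9^(p+1) - 5 = 9·(9^p - 5) + 40 = 9·h(p) + 40. The first term is divisible by 4 by the inductive hypothesis, and 40 is divisible by 4. Hence 4 | h(p+1).
Hence, by induction on r, the claim holds for every r ≥ 0.
Therefore the largest such d is 4.

d = 4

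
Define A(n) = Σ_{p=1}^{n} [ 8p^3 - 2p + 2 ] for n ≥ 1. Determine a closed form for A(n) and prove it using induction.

We claim A(n) = n(2n^3 + 4n^2 + n + 1) for all n ≥ 1.
When n = 1: A(1) = 8, and the closed form gives 8. They agree.
Inductive step: suppose the statement holds for some p ≥ 1, so A(p) = p(2p^3 + 4p^2 + p + 1).
Then A(p+1) = A(p) + (-2p + 8(p + 1)^3) = (p(2p^3 + 4p^2 + p + 1)) + (-2p + 8(p + 1)^3).
Simplifying, A(p+1) = (p + 1)(2p^3 + 10p^2 + 15p + 8) = (p+1)(2(p+1)^3 + 4(p+1)^2 + (p+1) + 1),
which is the closed form with n = p+1.
By induction, the statement is established for all n ≥ 1.

A(n) = n(2n^3 + 4n^2 + n + 1)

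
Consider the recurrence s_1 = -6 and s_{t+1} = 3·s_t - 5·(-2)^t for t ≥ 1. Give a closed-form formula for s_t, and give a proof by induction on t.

Computing the first terms: s_1 = -6, s_2 = -8, s_3 = -44. This suggests s_t = (-2)^t - 4·3^(t - 1).
When t = 1: the formula gives -6 = -6 = s_1.
Suppose the result is true for t = r, so s_r = (-2)^r - 4·3^(r - 1).
Then s_{r+1} = 3·s_r - 5·(-2)^r = 3·((-2)^r - 4·3^(r - 1)) - 5·(-2)^r = (-2)^(r + 1) - 4·3^r = (-2)^(r+1) - 4·3^((r+1) - 1),
which is the claimed formula at t = r+1.
By induction, the statement is established for all t ≥ 1.

s_t = (-2)^t - 4·3^(t - 1)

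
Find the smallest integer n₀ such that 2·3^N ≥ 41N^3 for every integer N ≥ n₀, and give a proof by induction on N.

At N = 8: 13122 < 20992, so the inequality fails and n₀ ≥ 9. We prove 2·3^N ≥ 41N^3 for all N ≥ 9.
For the base case N = 9: 2·3^N = 39366 and 41N^3 = 29889, so 39366 ≥ 29889.
Inductive step: suppose the statement holds for some r ≥ 9, so 2·3^r ≥ 41r^3.
Then 2·3^(r + 1) = 3·(2·3^r) ≥ 3·(41r^3).
Also, for r ≥ 9 we have 3·(41r^3) ≥ 41(r+1)^3, since 3 ≥ (1 + 1/r)^3 for all r ≥ 9.
Combining, 2·3^(r + 1) ≥ 41(r+1)^3.
Hence, by induction on N, the claim holds for every N ≥ 9.
Hence the smallest such n₀ is 9.

n₀ = 9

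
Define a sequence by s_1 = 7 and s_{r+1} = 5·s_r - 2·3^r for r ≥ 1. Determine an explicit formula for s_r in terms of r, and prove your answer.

s_r = 3^r + 4·5^(r - 1)

Computing the first terms: s_1 = 7, s_2 = 29, s_3 = 127. This suggests s_r = 3^r + 4·5^(r - 1).
When r = 1: the formula gives 7 = 7 = s_1.
Inductive step: suppose the statement holds for some k ≥ 1, so s_k = 3^k + 4·5^(k - 1).
Then s_{k+1} = 5·s_k - 2·3^k = 5·(3^k + 4·5^(k - 1)) - 2·3^k = 3^(k + 1) + 4·5^k = 3^(k+1) + 4·5^((k+1) - 1),
which is the claimed formula at r = k+1.
Hence, by induction on r, the claim holds for every r ≥ 1.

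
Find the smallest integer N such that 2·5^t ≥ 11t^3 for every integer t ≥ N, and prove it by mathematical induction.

At t = 3: 250 < 297, so the inequality fails and N ≥ 4. We prove 2·5^t ≥ 11t^3 for all t ≥ 4.
When t = 4: 2·5^t = 1250 and 11t^3 = 704, so 1250 ≥ 704.
For the inductive step, assume it holds for an arbitrary k ≥ 4, so 2·5^k ≥ 11k^3.
Then 2·5^(k + 1) = 5·(2·5^k) ≥ 5·(11k^3).
Also, for k ≥ 4 we have 5·(11k^3) ≥ 11(k+1)^3, since 5 ≥ (1 + 1/k)^3 for all k ≥ 4.
Combining, 2·5^(k + 1) ≥ 11(k+1)^3.
Hence, by induction on t, the claim holds for every t ≥ 4.
Hence the smallest such N is 4.

N = 4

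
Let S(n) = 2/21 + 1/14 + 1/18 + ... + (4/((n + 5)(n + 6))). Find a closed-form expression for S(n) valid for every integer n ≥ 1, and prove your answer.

We claim S(n) = 2n/(3(n + 6)) for all n ≥ 1.
For the base case n = 1: S(1) = 2/21, and the closed form gives 2/21. They agree.
Suppose the result is true for n = m, so S(m) = 2m/(3(m + 6)).
Then S(m+1) = S(m) + (4/((m + 6)(m + 7))) = (2m/(3(m + 6))) + (4/((m + 6)(m + 7))).
Simplifying, S(m+1) = 2(m + 1)/(3(m + 7)) = 2(m+1)/(3((m+1) + 6)),
which is the closed form with n = m+1.
Hence, by induction on n, the claim holds for every n ≥ 1.

S(n) = 2n/(3(n + 6))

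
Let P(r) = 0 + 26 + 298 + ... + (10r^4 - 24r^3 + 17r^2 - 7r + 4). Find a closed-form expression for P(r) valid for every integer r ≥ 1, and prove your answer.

We claim P(r) = r(r - 1)(2r^3 + r^2 - 2r - 3) for all r ≥ 1.
Base case (r = 1): P(1) = 0, and the closed form gives 0. They agree.
Inductive step: assume the claim holds for r = j, so P(j) = j(2j^4 - j^3 - 3j^2 - j + 3).
Then P(j+1) = P(j) + (j(10j^3 + 16j^2 + 5j - 5)) = (j(2j^4 - j^3 - 3j^2 - j + 3)) + (j(10j^3 + 16j^2 + 5j - 5)).
Simplifying, P(j+1) = j(j + 1)(2j^3 + 7j^2 + 6j - 2) = (j+1)((j+1) - 1)(2(j+1)^3 + (j+1)^2 - 2(j+1) - 3),
which is the closed form with r = j+1.
By induction, the statement is established for all r ≥ 1.

P(r) = r(r - 1)(2r^3 + r^2 - 2r - 3)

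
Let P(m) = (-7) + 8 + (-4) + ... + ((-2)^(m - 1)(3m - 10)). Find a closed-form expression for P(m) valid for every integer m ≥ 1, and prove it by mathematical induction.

We claim P(m) = (-2)^m(-m + 3) - 3 for all m ≥ 1.
When m = 1: P(1) = -7, and the closed form gives -7. They agree.
Suppose the result is true for m = j, so P(j) = (-2)^j(-j + 3) - 3.
Then P(j+1) = P(j) + ((-2)^j(3j - 7)) = ((-2)^j(-j + 3) - 3) + ((-2)^j(3j - 7)).
Simplifying, P(j+1) = 2(-2)^j·j - 4(-2)^j - 3 = (-2)^(j+1)(-(j+1) + 3) - 3,
which is the closed form with m = j+1.
This completes the induction.

P(m) = (-2)^m(-m + 3) - 3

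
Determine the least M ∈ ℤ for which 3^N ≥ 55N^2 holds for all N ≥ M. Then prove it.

M = 8

At N = 7: 2187 < 2695, so the inequality fails and M ≥ 8. We prove 3^N ≥ 55N^2 for all N ≥ 8.
When N = 8: 3^N = 6561 and 55N^2 = 3520, so 6561 ≥ 3520.
Suppose the result is true for N = p, so 3^p ≥ 55p^2.
Then 3^(p + 1) = 3·(3^p) ≥ 3·(55p^2).
Also, for p ≥ 8 we have 3·(55p^2) ≥ 55(p+1)^2, since 3 ≥ (1 + 1/p)^2 for all p ≥ 8.
Combining, 3^(p + 1) ≥ 55(p+1)^2.
Hence, by induction on N, the claim holds for every N ≥ 8.
Hence the smallest such M is 8.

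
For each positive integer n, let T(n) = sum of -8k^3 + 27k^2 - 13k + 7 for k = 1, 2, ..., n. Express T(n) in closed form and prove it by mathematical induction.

We claim T(n) = -n(2n^3 - 5n^2 - 5n - 5) for all n ≥ 1.
Base step (n = 1): T(1) = 13, and the closed form gives 13. They agree.
Suppose the result is true for n = k, so T(k) = k(-2k^3 + 5k^2 + 5k + 5).
Then T(k+1) = T(k) + (-8k^3 + 3k^2 + 17k + 13) = (k(-2k^3 + 5k^2 + 5k + 5)) + (-8k^3 + 3k^2 + 17k + 13).
Simplifying, T(k+1) = -(k + 1)(2k^3 + k^2 - 9k - 13) = -(k+1)(2(k+1)^3 - 5(k+1)^2 - 5(k+1) - 5),
which is the closed form with n = k+1.
This completes the induction.

T(n) = -n(2n^3 - 5n^2 - 5n - 5)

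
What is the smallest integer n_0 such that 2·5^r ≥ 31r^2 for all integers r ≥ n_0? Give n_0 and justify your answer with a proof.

n_0 = 4

At r = 3: 250 < 279, so the inequality fails and n_0 ≥ 4. We prove 2·5^r ≥ 31r^2 for all r ≥ 4.
For the base case r = 4: 2·5^r = 1250 and 31r^2 = 496, so 1250 ≥ 496.
Suppose the result is true for r = p, so 2·5^p ≥ 31p^2.
Then 2·5^(p + 1) = 5·(2·5^p) ≥ 5·(31p^2).
Also, for p ≥ 4 we have 5·(31p^2) ≥ 31(p+1)^2, since 5 ≥ (1 + 1/p)^2 for all p ≥ 4.
Combining, 2·5^(p + 1) ≥ 31(p+1)^2.
This completes the induction.
Hence the smallest such n_0 is 4.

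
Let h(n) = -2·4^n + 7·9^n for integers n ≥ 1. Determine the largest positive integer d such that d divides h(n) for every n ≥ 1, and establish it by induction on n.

Computing the first values: h(1) = 55 and h(2) = 535; gcd(55, 535) = 5, so d ≤ 5.
We prove 5 | -2·4^n + 7·9^n for all n ≥ 1 by induction on n.
Base case (n = 1): h(1) = 55 = 5·(11), so 5 | h(1).
Inductive step: assume the claim holds for n = j, i.e. 5 | h(j). Then
h(j+1) − 9·h(j) = (-2·4^(j+1) + 7·9^(j+1)) − 9·(-2·4^j + 7·9^j) = (-2)·4^j·(4 − 9) = (10)·4^j. Since 5 | h(j) by the inductive hypothesis, 5 | 9·h(j); and 5 | 10 since 10 = 5·2. Therefore 5 | h(j+1).
Hence, by induction on n, the claim holds for every n ≥ 1.
Therefore the largest such d is 5.

d = 5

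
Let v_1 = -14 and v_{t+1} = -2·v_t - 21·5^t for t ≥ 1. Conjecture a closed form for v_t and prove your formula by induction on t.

v_t = (-2)^(t - 1) - 3·5^t

Computing the first terms: v_1 = -14, v_2 = -77, v_3 = -371. This suggests v_t = (-2)^(t - 1) - 3·5^t.
Base case (t = 1): the formula gives -14 = -14 = v_1.
Inductive step: assume the claim holds for t = m, so v_m = (-2)^(m - 1) - 3·5^m.
Then v_{m+1} = -2·v_m - 21·5^m = -2·((-2)^(m - 1) - 3·5^m) - 21·5^m = (-2)^m - 3·5^(m + 1) = (-2)^((m+1) - 1) - 3·5^(m+1),
which is the claimed formula at t = m+1.
By induction, the statement is established for all t ≥ 1.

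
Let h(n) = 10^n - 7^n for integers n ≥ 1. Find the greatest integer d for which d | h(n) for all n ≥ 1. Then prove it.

d = 3

Computing the first values: h(1) = 3 and h(2) = 51; gcd(3, 51) = 3, so d ≤ 3.
We prove 3 | 10^n - 7^n for all n ≥ 1 by induction on n.
When n = 1: h(1) = 3 = 3·(1), so 3 | h(1).
Suppose the result is true for n = k, i.e. 3 | h(k). Then
10^{k+1} − 7^{k+1} = 10·10^k − 7·7^k = 10·(10^k − 7^k) + (3)·7^k. The first term is divisible by 3 by the inductive hypothesis, and the second term (3)·7^k is divisible by 3 since 3 | 3. Hence 3 | h(k+1).
By the principle of mathematical induction, the result holds for all n ≥ 1.
Therefore the largest such d is 3.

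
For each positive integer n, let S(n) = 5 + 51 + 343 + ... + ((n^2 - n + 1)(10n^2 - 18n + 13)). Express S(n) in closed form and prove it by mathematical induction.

S(n) = n(2n^4 - 2n^3 + 3n^2 - 2n + 4)

We claim S(n) = n(2n^4 - 2n^3 + 3n^2 - 2n + 4) for all n ≥ 1.
Base case (n = 1): S(1) = 5, and the closed form gives 5. They agree.
Inductive step: suppose the statement holds for some p ≥ 1, so S(p) = p(2p^4 - 2p^3 + 3p^2 - 2p + 4).
Then S(p+1) = S(p) + ((p - (p + 1)^2)(18p - 10(p + 1)^2 + 5)) = (p(2p^4 - 2p^3 + 3p^2 - 2p + 4)) + ((p - (p + 1)^2)(18p - 10(p + 1)^2 + 5)).
Simplifying, S(p+1) = (p + 1)(2p^4 + 6p^3 + 9p^2 + 6p + 5) = (p+1)(2(p+1)^4 - 2(p+1)^3 + 3(p+1)^2 - 2(p+1) + 4),
which is the closed form with n = p+1.
This completes the induction.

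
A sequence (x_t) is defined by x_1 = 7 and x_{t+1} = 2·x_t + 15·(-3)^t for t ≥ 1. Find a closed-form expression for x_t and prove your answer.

Computing the first terms: x_1 = 7, x_2 = -31, x_3 = 73. This suggests x_t = (-3)^(t + 1) - 2^t.
When t = 1: the formula gives 7 = 7 = x_1.
For the inductive step, assume it holds for an arbitrary k ≥ 1, so x_k = (-3)^(k + 1) - 2^k.
Then x_{k+1} = 2·x_k + 15·(-3)^k = 2·((-3)^(k + 1) - 2^k) + 15·(-3)^k = (-3)^(k + 2) - 2^(k + 1) = (-3)^((k+1) + 1) - 2^(k+1),
which is the claimed formula at t = k+1.
By the principle of mathematical induction, the result holds for all t ≥ 1.

x_t = (-3)^(t + 1) - 2^t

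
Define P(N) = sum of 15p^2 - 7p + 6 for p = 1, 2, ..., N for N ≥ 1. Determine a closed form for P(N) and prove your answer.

We claim P(N) = N(5N^2 + 4N + 5) for all N ≥ 1.
Base case (N = 1): P(1) = 14, and the closed form gives 14. They agree.
For the inductive step, assume it holds for an arbitrary p ≥ 1, so P(p) = p(5p^2 + 4p + 5).
Then P(p+1) = P(p) + (15p^2 + 23p + 14) = (p(5p^2 + 4p + 5)) + (15p^2 + 23p + 14).
Simplifying, P(p+1) = (p + 1)(5p^2 + 14p + 14) = (p+1)(5(p+1)^2 + 4(p+1) + 5),
which is the closed form with N = p+1.
By the principle of mathematical induction, the result holds for all N ≥ 1.

P(N) = N(5N^2 + 4N + 5)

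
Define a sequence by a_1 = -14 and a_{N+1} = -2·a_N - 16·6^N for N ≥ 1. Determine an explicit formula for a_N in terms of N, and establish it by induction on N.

Computing the first terms: a_1 = -14, a_2 = -68, a_3 = -440. This suggests a_N = (-2)^N - 2·6^N.
When N = 1: the formula gives -14 = -14 = a_1.
For the inductive step, assume it holds for an arbitrary m ≥ 1, so a_m = (-2)^m - 2·6^m.
Then a_{m+1} = -2·a_m - 16·6^m = -2·((-2)^m - 2·6^m) - 16·6^m = (-2)^(m + 1) - 2·6^(m + 1),
which is the claimed formula at N = m+1.
Hence, by induction on N, the claim holds for every N ≥ 1.

a_N = (-2)^N - 2·6^N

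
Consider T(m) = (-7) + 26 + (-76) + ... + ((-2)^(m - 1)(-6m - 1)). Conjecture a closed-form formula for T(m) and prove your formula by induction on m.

T(m) = (-2)^m(2m + 1) - 1

We claim T(m) = (-2)^m(2m + 1) - 1 for all m ≥ 1.
Base step (m = 1): T(1) = -7, and the closed form gives -7. They agree.
Suppose the result is true for m = j, so T(j) = (-2)^j(2j + 1) - 1.
Then T(j+1) = T(j) + ((-2)^j(-6j - 7)) = ((-2)^j(2j + 1) - 1) + ((-2)^j(-6j - 7)).
Simplifying, T(j+1) = -4(-2)^j·j - 6(-2)^j - 1 = (-2)^(j+1)(2(j+1) + 1) - 1,
which is the closed form with m = j+1.
By the principle of mathematical induction, the result holds for all m ≥ 1.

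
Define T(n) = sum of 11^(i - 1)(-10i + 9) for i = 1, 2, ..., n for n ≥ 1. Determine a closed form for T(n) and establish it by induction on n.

We claim T(n) = 11^n(-n + 1) - 1 for all n ≥ 1.
When n = 1: T(1) = -1, and the closed form gives -1. They agree.
For the inductive step, assume it holds for an arbitrary i ≥ 1, so T(i) = 11^i(-i + 1) - 1.
Then T(i+1) = T(i) + (11^i(-10i - 1)) = (11^i(-i + 1) - 1) + (11^i(-10i - 1)).
Simplifying, T(i+1) = -11·11^i·i - 1 = 11^(i+1)(-(i+1) + 1) - 1,
which is the closed form with n = i+1.
By the principle of mathematical induction, the result holds for all n ≥ 1.

T(n) = 11^n(-n + 1) - 1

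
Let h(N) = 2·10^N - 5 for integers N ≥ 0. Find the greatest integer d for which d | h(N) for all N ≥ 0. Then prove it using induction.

Computing the first values: h(0) = -3 and h(1) = 15; gcd(-3, 15) = 3, so d ≤ 3.
We prove 3 | 2·10^N - 5 for all N ≥ 0 by induction on N.
For the base case N = 0: h(0) = -3 = 3·(-1), so 3 | h(0).
Inductive step: suppose the statement holds for some k ≥ 0, i.e. 3 | h(k). Then
h(k+1) = 2·10^(k+1) - 5 = 10·(2·10^k - 5) + 45 = 10·h(k) + 45. The first term is divisible by 3 by the inductive hypothesis, and 45 is divisible by 3. Hence 3 | h(k+1).
Hence, by induction on N, the claim holds for every N ≥ 0.
Therefore the largest such d is 3.

d = 3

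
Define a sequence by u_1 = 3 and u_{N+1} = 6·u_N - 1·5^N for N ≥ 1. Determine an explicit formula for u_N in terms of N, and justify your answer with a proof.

Computing the first terms: u_1 = 3, u_2 = 13, u_3 = 53. This suggests u_N = 5^N - 2·6^(N - 1).
When N = 1: the formula gives 3 = 3 = u_1.
Inductive step: suppose the statement holds for some j ≥ 1, so u_j = 5^j - 2·6^(j - 1).
Then u_{j+1} = 6·u_j - 1·5^j = 6·(5^j - 2·6^(j - 1)) - 1·5^j = 5^(j + 1) - 2·6^j = 5^(j+1) - 2·6^((j+1) - 1),
which is the claimed formula at N = j+1.
By induction, the statement is established for all N ≥ 1.

u_N = 5^N - 2·6^(N - 1)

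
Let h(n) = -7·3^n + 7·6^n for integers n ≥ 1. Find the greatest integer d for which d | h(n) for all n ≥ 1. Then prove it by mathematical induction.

Computing the first values: h(1) = 21 and h(2) = 189; gcd(21, 189) = 21, so d ≤ 21.
We prove 21 | -7·3^n + 7·6^n for all n ≥ 1 by induction on n.
When n = 1: h(1) = 21 = 21·(1), so 21 | h(1).
Inductive step: suppose the statement holds for some p ≥ 1, i.e. 21 | h(p). Then
h(p+1) − 6·h(p) = (-7·3^(p+1) + 7·6^(p+1)) − 6·(-7·3^p + 7·6^p) = (-7)·3^p·(3 − 6) = (21)·3^p. Since 21 | h(p) by the inductive hypothesis, 21 | 6·h(p); and 21 | 21 since 21 = 21·1. Therefore 21 | h(p+1).
By the principle of mathematical induction, the result holds for all n ≥ 1.
Therefore the largest such d is 21.

d = 21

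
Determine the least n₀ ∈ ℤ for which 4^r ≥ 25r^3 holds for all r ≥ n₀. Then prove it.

n₀ = 7

At r = 6: 4096 < 5400, so the inequality fails and n₀ ≥ 7. We prove 4^r ≥ 25r^3 for all r ≥ 7.
Base step (r = 7): 4^r = 16384 and 25r^3 = 8575, so 16384 ≥ 8575.
Inductive step: suppose the statement holds for some m ≥ 7, so 4^m ≥ 25m^3.
Then 4^(m + 1) = 4·(4^m) ≥ 4·(25m^3).
Also, for m ≥ 7 we have 4·(25m^3) ≥ 25(m+1)^3, since 4 ≥ (1 + 1/m)^3 for all m ≥ 7.
Combining, 4^(m + 1) ≥ 25(m+1)^3.
By induction, the statement is established for all r ≥ 7.
Hence the smallest such n₀ is 7.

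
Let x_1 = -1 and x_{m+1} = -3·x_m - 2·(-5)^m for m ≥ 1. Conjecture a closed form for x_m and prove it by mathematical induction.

x_m = 4(-3)^(m - 1) + (-5)^m

Computing the first terms: x_1 = -1, x_2 = 13, x_3 = -89. This suggests x_m = 4(-3)^(m - 1) + (-5)^m.
When m = 1: the formula gives -1 = -1 = x_1.
Suppose the result is true for m = i, so x_i = 4(-3)^(i - 1) + (-5)^i.
Then x_{i+1} = -3·x_i - 2·(-5)^i = -3·(4(-3)^(i - 1) + (-5)^i) - 2·(-5)^i = 4(-3)^i + (-5)^(i + 1) = 4(-3)^((i+1) - 1) + (-5)^(i+1),
which is the claimed formula at m = i+1.
By the principle of mathematical induction, the result holds for all m ≥ 1.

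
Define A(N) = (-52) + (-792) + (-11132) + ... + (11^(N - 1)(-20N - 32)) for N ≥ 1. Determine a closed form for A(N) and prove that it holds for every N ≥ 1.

A(N) = -11^N(2N + 3) + 3

We claim A(N) = -11^N(2N + 3) + 3 for all N ≥ 1.
For the base case N = 1: A(1) = -52, and the closed form gives -52. They agree.
Inductive step: suppose the statement holds for some r ≥ 1, so A(r) = -11^r(2r + 3) + 3.
Then A(r+1) = A(r) + (11^r(-20r - 52)) = (-11^r(2r + 3) + 3) + (11^r(-20r - 52)).
Simplifying, A(r+1) = -22·11^r·r - 55·11^r + 3 = -11^(r+1)(2(r+1) + 3) + 3,
which is the closed form with N = r+1.
By the principle of mathematical induction, the result holds for all N ≥ 1.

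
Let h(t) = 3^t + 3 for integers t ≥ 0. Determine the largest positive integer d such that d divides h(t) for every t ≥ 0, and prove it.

Computing the first values: h(0) = 4 and h(1) = 6; gcd(4, 6) = 2, so d ≤ 2.
We prove 2 | 3^t + 3 for all t ≥ 0 by induction on t.
When t = 0: h(0) = 4 = 2·(2), so 2 | h(0).
Inductive step: assume the claim holds for t = p, i.e. 2 | h(p). Then
h(p+1) = 3^(p+1) + 3 = 3·(3^p + 3) - 6 = 3·h(p) - 6. The first term is divisible by 2 by the inductive hypothesis, and -6 is divisible by 2. Hence 2 | h(p+1).
By the principle of mathematical induction, the result holds for all t ≥ 0.
Therefore the largest such d is 2.

d = 2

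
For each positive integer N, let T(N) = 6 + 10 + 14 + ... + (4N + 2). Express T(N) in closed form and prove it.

We claim T(N) = 2N(N + 2) for all N ≥ 1.
Base case (N = 1): T(1) = 6, and the closed form gives 6. They agree.
For the inductive step, assume it holds for an arbitrary j ≥ 1, so T(j) = 2j(j + 2).
Then T(j+1) = T(j) + (4j + 6) = (2j(j + 2)) + (4j + 6).
Simplifying, T(j+1) = 2(j + 1)(j + 3) = 2(j+1)((j+1) + 2),
which is the closed form with N = j+1.
By the principle of mathematical induction, the result holds for all N ≥ 1.

T(N) = 2N(N + 2)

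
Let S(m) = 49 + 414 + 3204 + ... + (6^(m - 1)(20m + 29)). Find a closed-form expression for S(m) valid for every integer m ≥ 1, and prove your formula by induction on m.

We claim S(m) = 6^m(4m + 5) - 5 for all m ≥ 1.
Base case (m = 1): S(1) = 49, and the closed form gives 49. They agree.
Inductive step: suppose the statement holds for some i ≥ 1, so S(i) = 6^i(4i + 5) - 5.
Then S(i+1) = S(i) + (6^i(20i + 49)) = (6^i(4i + 5) - 5) + (6^i(20i + 49)).
Simplifying, S(i+1) = 24·6^i·i + 54·6^i - 5 = 6^(i+1)(4(i+1) + 5) - 5,
which is the closed form with m = i+1.
Hence, by induction on m, the claim holds for every m ≥ 1.

S(m) = 6^m(4m + 5) - 5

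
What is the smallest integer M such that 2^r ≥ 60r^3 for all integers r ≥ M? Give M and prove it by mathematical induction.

M = 19

At r = 18: 262144 < 349920, so the inequality fails and M ≥ 19. We prove 2^r ≥ 60r^3 for all r ≥ 19.
Base case (r = 19): 2^r = 524288 and 60r^3 = 411540, so 524288 ≥ 411540.
Inductive step: suppose the statement holds for some p ≥ 19, so 2^p ≥ 60p^3.
Then 2^(p + 1) = 2·(2^p) ≥ 2·(60p^3).
Also, for p ≥ 19 we have 2·(60p^3) ≥ 60(p+1)^3, since 2 ≥ (1 + 1/p)^3 for all p ≥ 19.
Combining, 2^(p + 1) ≥ 60(p+1)^3.
By induction, the statement is established for all r ≥ 19.
Hence the smallest such M is 19.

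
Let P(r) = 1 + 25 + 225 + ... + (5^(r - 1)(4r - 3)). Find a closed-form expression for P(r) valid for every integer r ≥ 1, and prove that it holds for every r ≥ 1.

We claim P(r) = 5^r(r - 1) + 1 for all r ≥ 1.
When r = 1: P(1) = 1, and the closed form gives 1. They agree.
Suppose the result is true for r = m, so P(m) = 5^m(m - 1) + 1.
Then P(m+1) = P(m) + (5^m(4m + 1)) = (5^m(m - 1) + 1) + (5^m(4m + 1)).
Simplifying, P(m+1) = 5^(m + 1)m + 1 = 5^(m+1)((m+1) - 1) + 1,
which is the closed form with r = m+1.
Hence, by induction on r, the claim holds for every r ≥ 1.

P(r) = 5^r(r - 1) + 1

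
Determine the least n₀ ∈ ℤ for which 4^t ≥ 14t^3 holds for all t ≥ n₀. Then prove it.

n₀ = 6

At t = 5: 1024 < 1750, so the inequality fails and n₀ ≥ 6. We prove 4^t ≥ 14t^3 for all t ≥ 6.
Base case (t = 6): 4^t = 4096 and 14t^3 = 3024, so 4096 ≥ 3024.
For the inductive step, assume it holds for an arbitrary r ≥ 6, so 4^r ≥ 14r^3.
Then 4^(r + 1) = 4·(4^r) ≥ 4·(14r^3).
Also, for r ≥ 6 we have 4·(14r^3) ≥ 14(r+1)^3, since 4 ≥ (1 + 1/r)^3 for all r ≥ 6.
Combining, 4^(r + 1) ≥ 14(r+1)^3.
By induction, the statement is established for all t ≥ 6.
Hence the smallest such n₀ is 6.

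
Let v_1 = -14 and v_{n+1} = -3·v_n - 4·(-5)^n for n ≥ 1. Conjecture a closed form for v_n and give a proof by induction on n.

v_n = -4(-3)^(n - 1) + 2(-5)^n

Computing the first terms: v_1 = -14, v_2 = 62, v_3 = -286. This suggests v_n = -4(-3)^(n - 1) + 2(-5)^n.
Base case (n = 1): the formula gives -14 = -14 = v_1.
For the inductive step, assume it holds for an arbitrary m ≥ 1, so v_m = -4(-3)^(m - 1) + 2(-5)^m.
Then v_{m+1} = -3·v_m - 4·(-5)^m = -3·(-4(-3)^(m - 1) + 2(-5)^m) - 4·(-5)^m = -4(-3)^m + 2(-5)^(m + 1) = -4(-3)^((m+1) - 1) + 2(-5)^(m+1),
which is the claimed formula at n = m+1.
By the principle of mathematical induction, the result holds for all n ≥ 1.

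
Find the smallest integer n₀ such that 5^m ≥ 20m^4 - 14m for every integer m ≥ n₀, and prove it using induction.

At m = 6: 15625 < 25836, so the inequality fails and n₀ ≥ 7. We prove 5^m ≥ 20m^4 - 14m for all m ≥ 7.
When m = 7: 5^m = 78125 and 20m^4 - 14m = 47922, so 78125 ≥ 47922.
Suppose the result is true for m = p, so 5^p ≥ 20p^4 - 14p.
Then 5^(p + 1) = 5·(5^p) ≥ 5·(20p^4 - 14p).
Also, for p ≥ 7 we have 5·(20p^4 - 14p) ≥ 20(p+1)^4 - 14(p+1), since 5·(20p^4 - 14p) − (20(p+1)^4 - 14(p+1)) = 80p^4 - 80p^3 - 120p^2 - 136p - 6, which is nonnegative for all p ≥ 7.
Combining, 5^(p + 1) ≥ 20(p+1)^4 - 14(p+1).
By induction, the statement is established for all m ≥ 7.
Hence the smallest such n₀ is 7.

n₀ = 7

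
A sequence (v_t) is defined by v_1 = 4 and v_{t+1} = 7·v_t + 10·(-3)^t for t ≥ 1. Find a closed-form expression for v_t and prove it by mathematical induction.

Computing the first terms: v_1 = 4, v_2 = -2, v_3 = 76. This suggests v_t = -(-3)^t + 7^(t - 1).
For the base case t = 1: the formula gives 4 = 4 = v_1.
For the inductive step, assume it holds for an arbitrary j ≥ 1, so v_j = -(-3)^j + 7^(j - 1).
Then v_{j+1} = 7·v_j + 10·(-3)^j = 7·(-(-3)^j + 7^(j - 1)) + 10·(-3)^j = -(-3)^(j + 1) + 7^j = -(-3)^(j+1) + 7^((j+1) - 1),
which is the claimed formula at t = j+1.
By the principle of mathematical induction, the result holds for all t ≥ 1.

v_t = -(-3)^t + 7^(t - 1)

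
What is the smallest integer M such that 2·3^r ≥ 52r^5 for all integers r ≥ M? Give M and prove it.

M = 16

At r = 15: 28697814 < 39487500, so the inequality fails and M ≥ 16. We prove 2·3^r ≥ 52r^5 for all r ≥ 16.
Base case (r = 16): 2·3^r = 86093442 and 52r^5 = 54525952, so 86093442 ≥ 54525952.
Inductive step: suppose the statement holds for some m ≥ 16, so 2·3^m ≥ 52m^5.
Then 2·3^(m + 1) = 3·(2·3^m) ≥ 3·(52m^5).
Also, for m ≥ 16 we have 3·(52m^5) ≥ 52(m+1)^5, since 3 ≥ (1 + 1/m)^5 for all m ≥ 16.
Combining, 2·3^(m + 1) ≥ 52(m+1)^5.
By the principle of mathematical induction, the result holds for all r ≥ 16.
Hence the smallest such M is 16.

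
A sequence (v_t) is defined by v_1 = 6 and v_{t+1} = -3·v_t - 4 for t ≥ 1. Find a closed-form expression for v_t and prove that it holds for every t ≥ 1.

v_t = 7(-3)^(t - 1) - 1

Computing the first terms: v_1 = 6, v_2 = -22, v_3 = 62. This suggests v_t = 7(-3)^(t - 1) - 1.
For the base case t = 1: the formula gives 6 = 6 = v_1.
Inductive step: suppose the statement holds for some r ≥ 1, so v_r = 7(-3)^(r - 1) - 1.
Then v_{r+1} = -3·v_r - 4 = -3·(7(-3)^(r - 1) - 1) - 4 = 7(-3)^r - 1 = 7(-3)^((r+1) - 1) - 1,
which is the claimed formula at t = r+1.
Hence, by induction on t, the claim holds for every t ≥ 1.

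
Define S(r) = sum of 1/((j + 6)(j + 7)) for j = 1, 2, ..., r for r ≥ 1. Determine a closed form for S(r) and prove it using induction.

S(r) = r/(7(r + 7))

We claim S(r) = r/(7(r + 7)) for all r ≥ 1.
Base step (r = 1): S(1) = 1/56, and the closed form gives 1/56. They agree.
Inductive step: assume the claim holds for r = j, so S(j) = j/(7(j + 7)).
Then S(j+1) = S(j) + (1/((j + 7)(j + 8))) = (j/(7(j + 7))) + (1/((j + 7)(j + 8))).
Simplifying, S(j+1) = (j + 1)/(7(j + 8)) = (j+1)/(7((j+1) + 7)),
which is the closed form with r = j+1.
Hence, by induction on r, the claim holds for every r ≥ 1.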